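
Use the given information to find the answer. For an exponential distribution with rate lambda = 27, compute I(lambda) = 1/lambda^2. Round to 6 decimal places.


Fisher information for exponential: I(lambda) = 1/lambda^2.
lambda = 27, lambda^2 = 729.
I = 1/729 = 0.001372

0.001372


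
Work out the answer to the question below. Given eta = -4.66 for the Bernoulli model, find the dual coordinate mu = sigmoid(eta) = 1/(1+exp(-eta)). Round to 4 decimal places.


Dual coordinate (expectation parameter) for Bernoulli:
mu = 1/(1+exp(-eta)).
eta = -4.66.
exp(-eta) = exp(4.66) = 105.636082.
mu = 1/(1+105.636082) = 0.0094

0.0094


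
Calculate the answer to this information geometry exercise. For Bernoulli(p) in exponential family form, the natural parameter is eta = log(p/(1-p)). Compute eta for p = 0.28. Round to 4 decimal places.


Natural parameter for Bernoulli: eta = log(p/(1-p)).
p = 0.28, 1-p = 0.72.
p/(1-p) = 0.388889.
eta = log(0.388889) = -0.9445

-0.9445


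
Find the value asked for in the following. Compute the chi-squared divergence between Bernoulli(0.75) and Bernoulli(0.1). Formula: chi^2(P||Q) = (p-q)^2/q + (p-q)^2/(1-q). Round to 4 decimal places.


Chi-squared divergence between Bernoulli distributions:
chi^2 = (p-q)^2/q + (p-q)^2/(1-q).
p = 0.75, q = 0.1, p-q = 0.65.
(p-q)^2 = 0.4225.
term1 = 0.4225/0.1 = 4.225.
term2 = 0.4225/0.9 = 0.469444.
chi^2 = 4.225 + 0.469444 = 4.6944

4.6944


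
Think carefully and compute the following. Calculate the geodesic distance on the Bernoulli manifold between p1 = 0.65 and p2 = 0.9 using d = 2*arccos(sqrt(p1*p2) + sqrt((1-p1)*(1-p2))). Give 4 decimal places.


Geodesic distance on Bernoulli manifold:
d(p1,p2) = 2*arccos(sqrt(p1*p2) + sqrt((1-p1)*(1-p2))).
sqrt(p1*p2) = sqrt(0.65*0.9) = 0.764853.
sqrt((1-p1)*(1-p2)) = sqrt(0.35*0.1) = 0.187083.
arg = 0.764853 + 0.187083 = 0.951936.
d = 2*arccos(0.951936) = 0.6226

0.6226


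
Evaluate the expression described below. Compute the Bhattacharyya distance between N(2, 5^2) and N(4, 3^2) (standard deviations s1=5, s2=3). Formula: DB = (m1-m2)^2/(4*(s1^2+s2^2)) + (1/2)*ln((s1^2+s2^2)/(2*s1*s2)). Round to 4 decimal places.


Bhattacharyya distance between two Gaussians:
DB = (m1-m2)^2/(4*(s1^2+s2^2)) + (1/2)*ln((s1^2+s2^2)/(2*s1*s2)).
(m1-m2)^2 = (-2)^2 = 4.
s1^2+s2^2 = 25 + 9 = 34.
term1 = 4/136 = 0.029412.
term2 = 0.5*ln(34/30.0) = 0.062582.
DB = 0.029412 + 0.062582 = 0.0920

0.0920


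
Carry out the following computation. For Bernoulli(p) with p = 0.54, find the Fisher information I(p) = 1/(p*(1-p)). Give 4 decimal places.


For Bernoulli(p), Fisher information is I(p) = 1/(p*(1-p)).
p = 0.54, 1-p = 0.46.
p*(1-p) = 0.2484.
I(p) = 1/0.2484 = 4.0258

4.0258


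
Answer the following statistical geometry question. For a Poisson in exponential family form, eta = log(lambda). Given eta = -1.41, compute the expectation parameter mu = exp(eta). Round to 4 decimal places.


Expectation parameter for Poisson exponential family:
mu = exp(eta).
eta = -1.41.
mu = exp(-1.41) = 0.2441

0.2441


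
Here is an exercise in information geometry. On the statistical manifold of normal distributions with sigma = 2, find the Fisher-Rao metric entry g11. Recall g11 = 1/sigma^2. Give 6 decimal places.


For the 2-parameter normal family, the Fisher metric has:
  g11 = 1/sigma^2, g22 = 2/sigma^2.
sigma = 2, sigma^2 = 4.
g11 = 0.250000

0.250000


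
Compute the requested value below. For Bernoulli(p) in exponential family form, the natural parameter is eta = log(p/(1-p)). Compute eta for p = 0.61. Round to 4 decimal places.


Natural parameter for Bernoulli: eta = log(p/(1-p)).
p = 0.61, 1-p = 0.39.
p/(1-p) = 1.564103.
eta = log(1.564103) = 0.4473

0.4473


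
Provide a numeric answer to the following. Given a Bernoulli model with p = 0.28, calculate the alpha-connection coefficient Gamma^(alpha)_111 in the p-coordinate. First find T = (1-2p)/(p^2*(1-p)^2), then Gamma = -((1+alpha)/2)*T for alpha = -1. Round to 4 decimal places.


Skewness (Amari-Chentsov) tensor: T = (1-2p)/(p^2*(1-p)^2).
p = 0.28, 1-2p = 0.44, p^2 = 0.0784, (1-p)^2 = 0.5184.
T = 0.44/(0.0784 * 0.5184) = 10.82609.
In the p-coordinate, Gamma^(alpha) = Gamma^(0) - (alpha/2)*T with Gamma^(0) = (1/2)*g'(p) = -T/2,
so Gamma^(alpha) = -((1+alpha)/2)*T.
alpha = -1, -(1+alpha)/2 = 0.0.
Gamma = 0.0 * 10.82609 = 0.0000

0.0000


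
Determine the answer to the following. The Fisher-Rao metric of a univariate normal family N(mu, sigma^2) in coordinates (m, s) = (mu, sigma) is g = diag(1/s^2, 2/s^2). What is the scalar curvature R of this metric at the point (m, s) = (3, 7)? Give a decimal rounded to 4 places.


The metric has the form g = (A dm^2 + B ds^2)/s^2 with A = 1, B = 2.
Substitute u = sqrt(A/B)*m: g = B*(du^2 + ds^2)/s^2, i.e. B times the
Poincare upper half-plane metric, which has constant Gaussian curvature -1.
Scaling a 2D metric by a constant c divides the Gaussian curvature by c,
so K = -1/B = -1/(2) = -0.5000 everywhere (the point (m, s) = (3, 7) is irrelevant:
the curvature is constant).
Scalar curvature in dimension 2: R = 2K = -2/(2) = -1.0000.

-1.0000


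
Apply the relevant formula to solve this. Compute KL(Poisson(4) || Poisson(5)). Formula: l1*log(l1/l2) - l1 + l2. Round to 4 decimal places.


KL divergence for Poisson:
KL = l1*log(l1/l2) - l1 + l2.
l1 = 4, l2 = 5.
log(4/5) = -0.223144.
l1*log(l1/l2) = 4 * -0.223144 = -0.892574.
KL = -0.892574 - 4 + 5 = 0.1074

0.1074


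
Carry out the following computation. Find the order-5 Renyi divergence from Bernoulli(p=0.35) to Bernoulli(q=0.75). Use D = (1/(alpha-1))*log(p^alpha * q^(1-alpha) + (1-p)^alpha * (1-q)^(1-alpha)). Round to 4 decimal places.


Renyi divergence of order alpha between Bernoulli distributions:
D = (1/(alpha-1))*log(p^alpha * q^(1-alpha) + (1-p)^alpha * (1-q)^(1-alpha)).
alpha = 5, p = 0.35, q = 0.75.
p^alpha * q^(1-alpha) = 0.35^5 * 0.75^-4 = 0.0166.
(1-p)^alpha * (1-q)^(1-alpha) = 0.65^5 * 0.25^-4 = 29.70344.
sum = 0.0166 + 29.70344 = 29.72004.
D = (1/4)*log(29.72004) = 0.8480

0.8480


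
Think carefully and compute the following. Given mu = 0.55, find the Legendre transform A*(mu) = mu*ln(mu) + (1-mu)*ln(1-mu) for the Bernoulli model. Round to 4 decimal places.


Legendre transform for Bernoulli:
A*(mu) = mu*log(mu) + (1-mu)*log(1-mu).
mu = 0.55, 1-mu = 0.45.
mu*log(mu) = 0.55*log(0.55) = -0.32881.
(1-mu)*log(1-mu) = 0.45*log(0.45) = -0.359328.
A* = -0.32881 + -0.359328 = -0.6881

-0.6881


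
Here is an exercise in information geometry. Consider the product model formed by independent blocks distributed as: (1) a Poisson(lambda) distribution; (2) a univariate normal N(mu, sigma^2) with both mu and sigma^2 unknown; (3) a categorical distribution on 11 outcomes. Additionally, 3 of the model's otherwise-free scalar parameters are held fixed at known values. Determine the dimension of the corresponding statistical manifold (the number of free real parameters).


The dimension of a statistical manifold equals the number of free
(independent) real parameters of the model. For a product of independent
blocks the parameter counts add.
- Poisson (lambda): 1.
- normal (mu, sigma^2): 2.
- categorical on 11 outcomes (probabilities sum to 1): 11-1 = 10.
Total = 1 + 2 + 10 = 13.
3 parameter(s) fixed at known values: 13 - 3 = 10.
Dimension = 10

10


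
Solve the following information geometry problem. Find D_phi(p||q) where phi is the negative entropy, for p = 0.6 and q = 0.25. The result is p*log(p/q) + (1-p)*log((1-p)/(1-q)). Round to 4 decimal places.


Bregman divergence with negative entropy generator:
D = p*log(p/q) + (1-p)*log((1-p)/(1-q)).
p = 0.6, q = 0.25.
p*log(p/q) = 0.6*log(0.6/0.25) = 0.525281.
(1-p)*log((1-p)/(1-q)) = 0.4*log(0.4/0.75) = -0.251443.
D = 0.525281 + -0.251443 = 0.2738

0.2738


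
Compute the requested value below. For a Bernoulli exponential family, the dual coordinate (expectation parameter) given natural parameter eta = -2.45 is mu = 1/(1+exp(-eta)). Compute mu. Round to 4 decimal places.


Dual coordinate (expectation parameter) for Bernoulli:
mu = 1/(1+exp(-eta)).
eta = -2.45.
exp(-eta) = exp(2.45) = 11.588347.
mu = 1/(1+11.588347) = 0.0794

0.0794


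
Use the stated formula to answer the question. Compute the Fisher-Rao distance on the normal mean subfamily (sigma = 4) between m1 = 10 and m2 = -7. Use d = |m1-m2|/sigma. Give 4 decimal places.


On the fixed-variance normal subfamily, geodesic distance = |m1-m2|/sigma.
|10 - -7| = 17.
sigma = 4.
d = 17/4 = 4.2500

4.2500


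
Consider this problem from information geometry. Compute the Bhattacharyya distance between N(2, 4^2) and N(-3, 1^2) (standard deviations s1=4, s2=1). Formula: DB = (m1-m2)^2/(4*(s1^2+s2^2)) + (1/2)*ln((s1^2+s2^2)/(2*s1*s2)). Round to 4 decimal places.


Bhattacharyya distance between two Gaussians:
DB = (m1-m2)^2/(4*(s1^2+s2^2)) + (1/2)*ln((s1^2+s2^2)/(2*s1*s2)).
(m1-m2)^2 = (5)^2 = 25.
s1^2+s2^2 = 16 + 1 = 17.
term1 = 25/68 = 0.367647.
term2 = 0.5*ln(17/8.0) = 0.376886.
DB = 0.367647 + 0.376886 = 0.7445

0.7445


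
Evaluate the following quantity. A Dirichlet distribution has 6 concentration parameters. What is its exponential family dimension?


Exponential family dimension calculation:
Dirichlet with 6 components has 6 natural parameters.

6


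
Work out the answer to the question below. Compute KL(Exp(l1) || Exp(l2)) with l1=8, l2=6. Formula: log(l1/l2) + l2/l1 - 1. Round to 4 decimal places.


KL divergence for exponential family:
KL = log(l1/l2) + l2/l1 - 1.
log(8/6) = 0.287682.
6/8 = 0.75.
KL = 0.287682 + 0.75 - 1 = 0.0377

0.0377


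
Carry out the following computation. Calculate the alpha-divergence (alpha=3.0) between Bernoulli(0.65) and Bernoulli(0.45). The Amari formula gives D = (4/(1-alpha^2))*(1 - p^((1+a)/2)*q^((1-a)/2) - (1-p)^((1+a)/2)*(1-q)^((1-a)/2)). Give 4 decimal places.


Amari alpha-divergence:
D = (4/(1-alpha^2))*(1 - p^((1+a)/2)*q^((1-a)/2) - (1-p)^((1+a)/2)*(1-q)^((1-a)/2)).
alpha = 3.0, p = 0.65, q = 0.45.
e1 = (1+alpha)/2 = 2.0, e2 = (1-alpha)/2 = -1.0.
t1 = p^e1 * q^e2 = 0.65^2.0 * 0.45^-1.0 = 0.938889.
t2 = (1-p)^e1 * (1-q)^e2 = 0.35^2.0 * 0.55^-1.0 = 0.222727.
4/(1-alpha^2) = -0.5.
D = -0.5*(1 - 0.938889 - 0.222727) = 0.0808

0.0808


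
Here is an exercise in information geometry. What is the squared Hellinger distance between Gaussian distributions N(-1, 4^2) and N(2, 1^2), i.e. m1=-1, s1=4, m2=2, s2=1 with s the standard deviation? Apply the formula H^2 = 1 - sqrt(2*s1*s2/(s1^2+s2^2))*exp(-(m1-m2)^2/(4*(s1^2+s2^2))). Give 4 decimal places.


Squared Hellinger distance for Gaussians:
H^2 = 1 - sqrt(2*s1*s2/(s1^2+s2^2)) * exp(-(m1-m2)^2/(4*(s1^2+s2^2))).
s1^2 = 16, s2^2 = 1, s1^2+s2^2 = 17.
sqrt(2*4*1/(17)) = 0.685994.
(m1-m2)^2 = (-3)^2 = 9.
exp(-9/(4*17)) = exp(-0.132353) = 0.876032.
H^2 = 1 - 0.685994*0.876032 = 0.3990

0.3990


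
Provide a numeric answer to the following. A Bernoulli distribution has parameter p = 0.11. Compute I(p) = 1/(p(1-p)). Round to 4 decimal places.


For Bernoulli(p), Fisher information is I(p) = 1/(p*(1-p)).
p = 0.11, 1-p = 0.89.
p*(1-p) = 0.0979.
I(p) = 1/0.0979 = 10.2145

10.2145


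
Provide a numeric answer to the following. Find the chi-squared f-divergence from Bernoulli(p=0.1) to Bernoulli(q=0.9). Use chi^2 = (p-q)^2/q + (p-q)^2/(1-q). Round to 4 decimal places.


Chi-squared divergence between Bernoulli distributions:
chi^2 = (p-q)^2/q + (p-q)^2/(1-q).
p = 0.1, q = 0.9, p-q = -0.8.
(p-q)^2 = 0.64.
term1 = 0.64/0.9 = 0.711111.
term2 = 0.64/0.1 = 6.4.
chi^2 = 0.711111 + 6.4 = 7.1111

7.1111


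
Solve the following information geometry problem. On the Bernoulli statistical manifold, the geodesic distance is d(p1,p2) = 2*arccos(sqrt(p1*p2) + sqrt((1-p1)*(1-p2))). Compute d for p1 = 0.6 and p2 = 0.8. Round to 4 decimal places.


Geodesic distance on Bernoulli manifold:
d(p1,p2) = 2*arccos(sqrt(p1*p2) + sqrt((1-p1)*(1-p2))).
sqrt(p1*p2) = sqrt(0.6*0.8) = 0.69282.
sqrt((1-p1)*(1-p2)) = sqrt(0.4*0.2) = 0.282843.
arg = 0.69282 + 0.282843 = 0.975663.
d = 2*arccos(0.975663) = 0.4421

0.4421


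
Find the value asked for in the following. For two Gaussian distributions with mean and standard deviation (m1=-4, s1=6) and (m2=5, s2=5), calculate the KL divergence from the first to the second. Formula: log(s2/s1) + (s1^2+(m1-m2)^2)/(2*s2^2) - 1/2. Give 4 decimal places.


KL divergence between normal distributions:
KL = log(s2/s1) + (s1^2 + (m1-m2)^2)/(2*s2^2) - 1/2.
log(5/6) = -0.182322.
(6^2 + (-4-5)^2)/(2*5^2) = (36 + 81)/50 = 2.34.
KL = -0.182322 + 2.34 - 0.5 = 1.6577

1.6577


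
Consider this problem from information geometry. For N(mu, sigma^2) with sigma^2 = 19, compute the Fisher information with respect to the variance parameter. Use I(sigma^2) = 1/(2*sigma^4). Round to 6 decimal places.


Fisher information for variance: I(sigma^2) = 1/(2*sigma^4).
sigma^2 = 19, so sigma^4 = 361.
I = 1/(2*361) = 1/722 = 0.001385

0.001385


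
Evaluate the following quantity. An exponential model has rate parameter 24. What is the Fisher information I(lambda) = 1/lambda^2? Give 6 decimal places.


Fisher information for exponential: I(lambda) = 1/lambda^2.
lambda = 24, lambda^2 = 576.
I = 1/576 = 0.001736

0.001736


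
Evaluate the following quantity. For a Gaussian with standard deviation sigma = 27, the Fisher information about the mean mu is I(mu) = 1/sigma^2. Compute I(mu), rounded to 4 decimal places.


The Fisher information for the mean of a normal distribution is I(mu) = 1/sigma^2.
sigma = 27, so sigma^2 = 729.
I(mu) = 1/729 = 0.0014

0.0014


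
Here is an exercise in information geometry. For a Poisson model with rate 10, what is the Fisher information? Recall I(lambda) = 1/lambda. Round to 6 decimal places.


Fisher information for Poisson: I(lambda) = 1/lambda.
lambda = 10.
I(lambda) = 1/10 = 0.100000

0.100000


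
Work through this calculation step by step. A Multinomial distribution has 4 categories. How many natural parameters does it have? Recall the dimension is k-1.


Exponential family dimension calculation:
For Multinomial with k=4 categories, dim = k-1 = 3.

3


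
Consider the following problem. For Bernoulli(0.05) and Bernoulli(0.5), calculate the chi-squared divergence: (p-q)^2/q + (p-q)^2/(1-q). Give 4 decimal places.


Chi-squared divergence between Bernoulli distributions:
chi^2 = (p-q)^2/q + (p-q)^2/(1-q).
p = 0.05, q = 0.5, p-q = -0.45.
(p-q)^2 = 0.2025.
term1 = 0.2025/0.5 = 0.405.
term2 = 0.2025/0.5 = 0.405.
chi^2 = 0.405 + 0.405 = 0.8100

0.8100


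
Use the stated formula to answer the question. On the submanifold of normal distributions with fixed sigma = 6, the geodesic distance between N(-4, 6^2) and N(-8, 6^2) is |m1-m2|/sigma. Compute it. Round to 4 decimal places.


On the fixed-variance normal subfamily, geodesic distance = |m1-m2|/sigma.
|-4 - -8| = 4.
sigma = 6.
d = 4/6 = 0.6667

0.6667


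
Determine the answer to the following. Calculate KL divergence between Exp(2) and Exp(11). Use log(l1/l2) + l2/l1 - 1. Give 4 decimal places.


KL divergence for exponential family:
KL = log(l1/l2) + l2/l1 - 1.
log(2/11) = -1.704748.
11/2 = 5.5.
KL = -1.704748 + 5.5 - 1 = 2.7953

2.7953


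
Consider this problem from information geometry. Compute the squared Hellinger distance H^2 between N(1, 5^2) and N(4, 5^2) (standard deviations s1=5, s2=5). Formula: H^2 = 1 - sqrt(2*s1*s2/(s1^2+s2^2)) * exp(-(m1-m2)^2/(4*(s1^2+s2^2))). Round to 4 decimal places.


Squared Hellinger distance for Gaussians:
H^2 = 1 - sqrt(2*s1*s2/(s1^2+s2^2)) * exp(-(m1-m2)^2/(4*(s1^2+s2^2))).
s1^2 = 25, s2^2 = 25, s1^2+s2^2 = 50.
sqrt(2*5*5/(50)) = 1.0.
(m1-m2)^2 = (-3)^2 = 9.
exp(-9/(4*50)) = exp(-0.045) = 0.955997.
H^2 = 1 - 1.0*0.955997 = 0.0440

0.0440


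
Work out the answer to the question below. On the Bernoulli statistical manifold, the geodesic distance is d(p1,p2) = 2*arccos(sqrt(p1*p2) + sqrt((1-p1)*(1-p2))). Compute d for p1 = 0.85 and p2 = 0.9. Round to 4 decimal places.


Geodesic distance on Bernoulli manifold:
d(p1,p2) = 2*arccos(sqrt(p1*p2) + sqrt((1-p1)*(1-p2))).
sqrt(p1*p2) = sqrt(0.85*0.9) = 0.874643.
sqrt((1-p1)*(1-p2)) = sqrt(0.15*0.1) = 0.122474.
arg = 0.874643 + 0.122474 = 0.997117.
d = 2*arccos(0.997117) = 0.1519

0.1519


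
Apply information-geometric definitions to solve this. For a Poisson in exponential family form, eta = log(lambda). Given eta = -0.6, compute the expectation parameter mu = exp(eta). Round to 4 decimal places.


Expectation parameter for Poisson exponential family:
mu = exp(eta).
eta = -0.6.
mu = exp(-0.6) = 0.5488

0.5488


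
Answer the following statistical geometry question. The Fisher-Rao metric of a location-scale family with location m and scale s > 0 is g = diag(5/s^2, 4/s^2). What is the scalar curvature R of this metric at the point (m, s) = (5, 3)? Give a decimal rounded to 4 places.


The metric has the form g = (A dm^2 + B ds^2)/s^2 with A = 5, B = 4.
Substitute u = sqrt(A/B)*m: g = B*(du^2 + ds^2)/s^2, i.e. B times the
Poincare upper half-plane metric, which has constant Gaussian curvature -1.
Scaling a 2D metric by a constant c divides the Gaussian curvature by c,
so K = -1/B = -1/(4) = -0.2500 everywhere (the point (m, s) = (5, 3) is irrelevant:
the curvature is constant).
Scalar curvature in dimension 2: R = 2K = -2/(4) = -0.5000.

-0.5000


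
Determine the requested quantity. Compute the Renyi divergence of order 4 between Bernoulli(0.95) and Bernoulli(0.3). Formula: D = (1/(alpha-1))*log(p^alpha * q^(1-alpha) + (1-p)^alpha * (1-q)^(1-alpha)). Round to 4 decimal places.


Renyi divergence of order alpha between Bernoulli distributions:
D = (1/(alpha-1))*log(p^alpha * q^(1-alpha) + (1-p)^alpha * (1-q)^(1-alpha)).
alpha = 4, p = 0.95, q = 0.3.
p^alpha * q^(1-alpha) = 0.95^4 * 0.3^-3 = 30.166898.
(1-p)^alpha * (1-q)^(1-alpha) = 0.05^4 * 0.7^-3 = 1.8e-05.
sum = 30.166898 + 1.8e-05 = 30.166916.
D = (1/3)*log(30.166916) = 1.1356

1.1356


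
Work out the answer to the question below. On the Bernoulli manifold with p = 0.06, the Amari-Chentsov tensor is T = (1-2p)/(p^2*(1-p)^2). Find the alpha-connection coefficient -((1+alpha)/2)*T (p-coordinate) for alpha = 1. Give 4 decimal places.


Skewness (Amari-Chentsov) tensor: T = (1-2p)/(p^2*(1-p)^2).
p = 0.06, 1-2p = 0.88, p^2 = 0.0036, (1-p)^2 = 0.8836.
T = 0.88/(0.0036 * 0.8836) = 276.646044.
In the p-coordinate, Gamma^(alpha) = Gamma^(0) - (alpha/2)*T with Gamma^(0) = (1/2)*g'(p) = -T/2,
so Gamma^(alpha) = -((1+alpha)/2)*T.
alpha = 1, -(1+alpha)/2 = -1.0.
Gamma = -1.0 * 276.646044 = -276.6460

-276.6460


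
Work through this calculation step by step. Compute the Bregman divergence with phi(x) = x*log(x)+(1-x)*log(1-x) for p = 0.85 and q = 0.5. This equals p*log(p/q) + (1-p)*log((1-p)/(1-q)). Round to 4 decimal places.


Bregman divergence with negative entropy generator:
D = p*log(p/q) + (1-p)*log((1-p)/(1-q)).
p = 0.85, q = 0.5.
p*log(p/q) = 0.85*log(0.85/0.5) = 0.451034.
(1-p)*log((1-p)/(1-q)) = 0.15*log(0.15/0.5) = -0.180596.
D = 0.451034 + -0.180596 = 0.2704

0.2704


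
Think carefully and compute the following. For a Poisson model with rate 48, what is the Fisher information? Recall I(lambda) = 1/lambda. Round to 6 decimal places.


Fisher information for Poisson: I(lambda) = 1/lambda.
lambda = 48.
I(lambda) = 1/48 = 0.020833

0.020833


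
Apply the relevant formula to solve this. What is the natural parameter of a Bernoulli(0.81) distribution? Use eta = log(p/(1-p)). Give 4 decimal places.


Natural parameter for Bernoulli: eta = log(p/(1-p)).
p = 0.81, 1-p = 0.19.
p/(1-p) = 4.263158.
eta = log(4.263158) = 1.4500

1.4500


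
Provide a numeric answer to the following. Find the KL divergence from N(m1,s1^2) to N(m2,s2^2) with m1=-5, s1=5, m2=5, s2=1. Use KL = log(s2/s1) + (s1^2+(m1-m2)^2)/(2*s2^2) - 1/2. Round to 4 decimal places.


KL divergence between normal distributions:
KL = log(s2/s1) + (s1^2 + (m1-m2)^2)/(2*s2^2) - 1/2.
log(1/5) = -1.609438.
(5^2 + (-5-5)^2)/(2*1^2) = (25 + 100)/2 = 62.5.
KL = -1.609438 + 62.5 - 0.5 = 60.3906

60.3906


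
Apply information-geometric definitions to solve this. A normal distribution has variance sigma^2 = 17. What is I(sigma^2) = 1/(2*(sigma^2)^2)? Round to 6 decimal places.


Fisher information for variance: I(sigma^2) = 1/(2*sigma^4).
sigma^2 = 17, so sigma^4 = 289.
I = 1/(2*289) = 1/578 = 0.001730

0.001730


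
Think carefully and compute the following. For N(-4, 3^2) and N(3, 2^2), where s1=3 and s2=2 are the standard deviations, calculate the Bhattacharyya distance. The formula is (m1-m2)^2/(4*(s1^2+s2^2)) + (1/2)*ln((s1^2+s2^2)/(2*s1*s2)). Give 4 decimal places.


Bhattacharyya distance between two Gaussians:
DB = (m1-m2)^2/(4*(s1^2+s2^2)) + (1/2)*ln((s1^2+s2^2)/(2*s1*s2)).
(m1-m2)^2 = (-7)^2 = 49.
s1^2+s2^2 = 9 + 4 = 13.
term1 = 49/52 = 0.942308.
term2 = 0.5*ln(13/12.0) = 0.040021.
DB = 0.942308 + 0.040021 = 0.9823

0.9823


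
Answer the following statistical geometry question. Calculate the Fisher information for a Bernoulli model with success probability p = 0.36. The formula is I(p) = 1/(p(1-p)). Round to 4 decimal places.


For Bernoulli(p), Fisher information is I(p) = 1/(p*(1-p)).
p = 0.36, 1-p = 0.64.
p*(1-p) = 0.2304.
I(p) = 1/0.2304 = 4.3403

4.3403


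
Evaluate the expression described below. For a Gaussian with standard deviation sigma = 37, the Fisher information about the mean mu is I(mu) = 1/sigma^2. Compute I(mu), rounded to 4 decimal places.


The Fisher information for the mean of a normal distribution is I(mu) = 1/sigma^2.
sigma = 37, so sigma^2 = 1369.
I(mu) = 1/1369 = 0.0007

0.0007


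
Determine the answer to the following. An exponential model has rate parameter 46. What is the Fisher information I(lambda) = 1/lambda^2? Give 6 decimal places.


Fisher information for exponential: I(lambda) = 1/lambda^2.
lambda = 46, lambda^2 = 2116.
I = 1/2116 = 0.000473

0.000473


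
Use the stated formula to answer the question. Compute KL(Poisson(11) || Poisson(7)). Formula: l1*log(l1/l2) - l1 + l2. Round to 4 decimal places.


KL divergence for Poisson:
KL = l1*log(l1/l2) - l1 + l2.
l1 = 11, l2 = 7.
log(11/7) = 0.451985.
l1*log(l1/l2) = 11 * 0.451985 = 4.971836.
KL = 4.971836 - 11 + 7 = 0.9718

0.9718


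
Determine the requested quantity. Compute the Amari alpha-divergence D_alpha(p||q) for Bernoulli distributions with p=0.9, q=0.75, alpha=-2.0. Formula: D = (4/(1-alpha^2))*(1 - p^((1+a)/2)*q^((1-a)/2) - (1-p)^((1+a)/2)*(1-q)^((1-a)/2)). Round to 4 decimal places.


Amari alpha-divergence:
D = (4/(1-alpha^2))*(1 - p^((1+a)/2)*q^((1-a)/2) - (1-p)^((1+a)/2)*(1-q)^((1-a)/2)).
alpha = -2.0, p = 0.9, q = 0.75.
e1 = (1+alpha)/2 = -0.5, e2 = (1-alpha)/2 = 1.5.
t1 = p^e1 * q^e2 = 0.9^-0.5 * 0.75^1.5 = 0.684653.
t2 = (1-p)^e1 * (1-q)^e2 = 0.1^-0.5 * 0.25^1.5 = 0.395285.
4/(1-alpha^2) = -1.333333.
D = -1.333333*(1 - 0.684653 - 0.395285) = 0.1066

0.1066


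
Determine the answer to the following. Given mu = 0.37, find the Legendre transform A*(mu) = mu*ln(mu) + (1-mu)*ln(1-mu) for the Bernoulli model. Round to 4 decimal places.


Legendre transform for Bernoulli:
A*(mu) = mu*log(mu) + (1-mu)*log(1-mu).
mu = 0.37, 1-mu = 0.63.
mu*log(mu) = 0.37*log(0.37) = -0.367873.
(1-mu)*log(1-mu) = 0.63*log(0.63) = -0.291082.
A* = -0.367873 + -0.291082 = -0.6590

-0.6590


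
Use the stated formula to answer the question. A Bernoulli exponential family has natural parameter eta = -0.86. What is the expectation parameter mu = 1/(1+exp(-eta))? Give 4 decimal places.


Dual coordinate (expectation parameter) for Bernoulli:
mu = 1/(1+exp(-eta)).
eta = -0.86.
exp(-eta) = exp(0.86) = 2.363161.
mu = 1/(1+2.363161) = 0.2973

0.2973


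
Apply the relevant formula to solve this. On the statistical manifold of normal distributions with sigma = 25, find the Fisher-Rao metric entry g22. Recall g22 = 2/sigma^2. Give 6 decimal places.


For the 2-parameter normal family, the Fisher metric has:
  g11 = 1/sigma^2, g22 = 2/sigma^2.
sigma = 25, sigma^2 = 625.
g22 = 0.003200

0.003200


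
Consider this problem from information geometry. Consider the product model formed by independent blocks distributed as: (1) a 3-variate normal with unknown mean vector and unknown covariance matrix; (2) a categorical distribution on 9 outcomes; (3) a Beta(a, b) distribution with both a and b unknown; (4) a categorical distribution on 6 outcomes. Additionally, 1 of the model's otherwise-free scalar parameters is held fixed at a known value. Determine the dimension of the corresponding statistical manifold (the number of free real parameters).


The dimension of a statistical manifold equals the number of free
(independent) real parameters of the model. For a product of independent
blocks the parameter counts add.
- 3-variate normal: 3 (mean) + 3*4/2 = 6 (symmetric covariance) = 9.
- categorical on 9 outcomes (probabilities sum to 1): 9-1 = 8.
- Beta (a, b): 2.
- categorical on 6 outcomes (probabilities sum to 1): 6-1 = 5.
Total = 9 + 8 + 2 + 5 = 24.
1 parameter(s) fixed at known values: 24 - 1 = 23.
Dimension = 23

23


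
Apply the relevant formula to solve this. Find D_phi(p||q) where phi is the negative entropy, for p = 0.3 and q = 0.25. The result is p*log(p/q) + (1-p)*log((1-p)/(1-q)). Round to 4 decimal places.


Bregman divergence with negative entropy generator:
D = p*log(p/q) + (1-p)*log((1-p)/(1-q)).
p = 0.3, q = 0.25.
p*log(p/q) = 0.3*log(0.3/0.25) = 0.054696.
(1-p)*log((1-p)/(1-q)) = 0.7*log(0.7/0.75) = -0.048295.
D = 0.054696 + -0.048295 = 0.0064

0.0064


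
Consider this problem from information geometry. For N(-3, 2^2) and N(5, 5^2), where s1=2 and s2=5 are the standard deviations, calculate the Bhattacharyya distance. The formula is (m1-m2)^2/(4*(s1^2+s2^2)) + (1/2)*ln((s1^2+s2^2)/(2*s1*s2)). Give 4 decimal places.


Bhattacharyya distance between two Gaussians:
DB = (m1-m2)^2/(4*(s1^2+s2^2)) + (1/2)*ln((s1^2+s2^2)/(2*s1*s2)).
(m1-m2)^2 = (-8)^2 = 64.
s1^2+s2^2 = 4 + 25 = 29.
term1 = 64/116 = 0.551724.
term2 = 0.5*ln(29/20.0) = 0.185782.
DB = 0.551724 + 0.185782 = 0.7375

0.7375


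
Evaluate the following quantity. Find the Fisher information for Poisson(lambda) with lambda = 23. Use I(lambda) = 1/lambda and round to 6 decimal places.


Fisher information for Poisson: I(lambda) = 1/lambda.
lambda = 23.
I(lambda) = 1/23 = 0.043478

0.043478


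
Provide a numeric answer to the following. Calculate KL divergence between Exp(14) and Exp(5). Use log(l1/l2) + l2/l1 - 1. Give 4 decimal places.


KL divergence for exponential family:
KL = log(l1/l2) + l2/l1 - 1.
log(14/5) = 1.029619.
5/14 = 0.357143.
KL = 1.029619 + 0.357143 - 1 = 0.3868

0.3868


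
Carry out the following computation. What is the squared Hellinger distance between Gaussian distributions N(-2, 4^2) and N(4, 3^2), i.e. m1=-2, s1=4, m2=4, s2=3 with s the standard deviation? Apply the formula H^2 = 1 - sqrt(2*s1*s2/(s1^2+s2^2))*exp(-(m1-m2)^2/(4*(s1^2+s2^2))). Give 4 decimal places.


Squared Hellinger distance for Gaussians:
H^2 = 1 - sqrt(2*s1*s2/(s1^2+s2^2)) * exp(-(m1-m2)^2/(4*(s1^2+s2^2))).
s1^2 = 16, s2^2 = 9, s1^2+s2^2 = 25.
sqrt(2*4*3/(25)) = 0.979796.
(m1-m2)^2 = (-6)^2 = 36.
exp(-36/(4*25)) = exp(-0.36) = 0.697676.
H^2 = 1 - 0.979796*0.697676 = 0.3164

0.3164


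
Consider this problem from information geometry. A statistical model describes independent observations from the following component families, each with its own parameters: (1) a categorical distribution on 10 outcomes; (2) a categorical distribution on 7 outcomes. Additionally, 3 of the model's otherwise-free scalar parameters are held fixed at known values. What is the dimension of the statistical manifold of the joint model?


The dimension of a statistical manifold equals the number of free
(independent) real parameters of the model. For a product of independent
blocks the parameter counts add.
- categorical on 10 outcomes (probabilities sum to 1): 10-1 = 9.
- categorical on 7 outcomes (probabilities sum to 1): 7-1 = 6.
Total = 9 + 6 = 15.
3 parameter(s) fixed at known values: 15 - 3 = 12.
Dimension = 12

12


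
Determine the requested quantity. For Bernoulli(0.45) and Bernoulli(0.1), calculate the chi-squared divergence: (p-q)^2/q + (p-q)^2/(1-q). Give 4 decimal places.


Chi-squared divergence between Bernoulli distributions:
chi^2 = (p-q)^2/q + (p-q)^2/(1-q).
p = 0.45, q = 0.1, p-q = 0.35.
(p-q)^2 = 0.1225.
term1 = 0.1225/0.1 = 1.225.
term2 = 0.1225/0.9 = 0.136111.
chi^2 = 1.225 + 0.136111 = 1.3611

1.3611


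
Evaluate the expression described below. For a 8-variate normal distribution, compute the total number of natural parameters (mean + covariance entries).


Exponential family dimension calculation:
For 8-dim MVN: mean has 8 params, covariance has 8*9/2 = 36 unique entries.
Total dim = 8 + 36 = 44.

44


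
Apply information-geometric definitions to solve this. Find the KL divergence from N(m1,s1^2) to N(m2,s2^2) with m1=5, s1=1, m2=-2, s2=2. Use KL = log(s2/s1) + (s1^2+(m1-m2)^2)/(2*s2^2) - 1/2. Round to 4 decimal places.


KL divergence between normal distributions:
KL = log(s2/s1) + (s1^2 + (m1-m2)^2)/(2*s2^2) - 1/2.
log(2/1) = 0.693147.
(1^2 + (5--2)^2)/(2*2^2) = (1 + 49)/8 = 6.25.
KL = 0.693147 + 6.25 - 0.5 = 6.4431

6.4431


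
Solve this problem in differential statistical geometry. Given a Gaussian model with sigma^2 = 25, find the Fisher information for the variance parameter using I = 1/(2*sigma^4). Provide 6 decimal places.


Fisher information for variance: I(sigma^2) = 1/(2*sigma^4).
sigma^2 = 25, so sigma^4 = 625.
I = 1/(2*625) = 1/1250 = 0.000800

0.000800


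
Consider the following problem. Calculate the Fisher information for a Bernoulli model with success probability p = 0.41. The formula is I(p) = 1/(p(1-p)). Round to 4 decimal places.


For Bernoulli(p), Fisher information is I(p) = 1/(p*(1-p)).
p = 0.41, 1-p = 0.59.
p*(1-p) = 0.2419.
I(p) = 1/0.2419 = 4.1339

4.1339


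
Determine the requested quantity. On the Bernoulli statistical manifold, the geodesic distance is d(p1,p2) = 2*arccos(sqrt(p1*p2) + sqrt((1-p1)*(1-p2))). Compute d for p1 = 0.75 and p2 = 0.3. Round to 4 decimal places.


Geodesic distance on Bernoulli manifold:
d(p1,p2) = 2*arccos(sqrt(p1*p2) + sqrt((1-p1)*(1-p2))).
sqrt(p1*p2) = sqrt(0.75*0.3) = 0.474342.
sqrt((1-p1)*(1-p2)) = sqrt(0.25*0.7) = 0.41833.
arg = 0.474342 + 0.41833 = 0.892672.
d = 2*arccos(0.892672) = 0.9351

0.9351


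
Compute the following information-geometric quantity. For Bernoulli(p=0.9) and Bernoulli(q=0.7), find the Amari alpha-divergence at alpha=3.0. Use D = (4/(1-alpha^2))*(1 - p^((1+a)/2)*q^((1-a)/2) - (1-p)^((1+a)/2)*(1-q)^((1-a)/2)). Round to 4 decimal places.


Amari alpha-divergence:
D = (4/(1-alpha^2))*(1 - p^((1+a)/2)*q^((1-a)/2) - (1-p)^((1+a)/2)*(1-q)^((1-a)/2)).
alpha = 3.0, p = 0.9, q = 0.7.
e1 = (1+alpha)/2 = 2.0, e2 = (1-alpha)/2 = -1.0.
t1 = p^e1 * q^e2 = 0.9^2.0 * 0.7^-1.0 = 1.157143.
t2 = (1-p)^e1 * (1-q)^e2 = 0.1^2.0 * 0.3^-1.0 = 0.033333.
4/(1-alpha^2) = -0.5.
D = -0.5*(1 - 1.157143 - 0.033333) = 0.0952

0.0952


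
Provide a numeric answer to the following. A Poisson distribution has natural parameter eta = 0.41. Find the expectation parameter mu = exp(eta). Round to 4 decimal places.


Expectation parameter for Poisson exponential family:
mu = exp(eta).
eta = 0.41.
mu = exp(0.41) = 1.5068

1.5068


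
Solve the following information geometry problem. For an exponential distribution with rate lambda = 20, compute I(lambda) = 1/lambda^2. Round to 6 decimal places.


Fisher information for exponential: I(lambda) = 1/lambda^2.
lambda = 20, lambda^2 = 400.
I = 1/400 = 0.002500

0.002500


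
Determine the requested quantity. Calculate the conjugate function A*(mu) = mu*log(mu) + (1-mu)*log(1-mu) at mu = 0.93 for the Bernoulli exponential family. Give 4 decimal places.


Legendre transform for Bernoulli:
A*(mu) = mu*log(mu) + (1-mu)*log(1-mu).
mu = 0.93, 1-mu = 0.07.
mu*log(mu) = 0.93*log(0.93) = -0.067491.
(1-mu)*log(1-mu) = 0.07*log(0.07) = -0.186148.
A* = -0.067491 + -0.186148 = -0.2536

-0.2536


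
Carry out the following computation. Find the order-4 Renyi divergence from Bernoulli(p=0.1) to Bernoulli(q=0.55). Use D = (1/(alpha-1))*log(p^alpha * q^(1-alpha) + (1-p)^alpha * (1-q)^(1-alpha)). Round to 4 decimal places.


Renyi divergence of order alpha between Bernoulli distributions:
D = (1/(alpha-1))*log(p^alpha * q^(1-alpha) + (1-p)^alpha * (1-q)^(1-alpha)).
alpha = 4, p = 0.1, q = 0.55.
p^alpha * q^(1-alpha) = 0.1^4 * 0.55^-3 = 0.000601.
(1-p)^alpha * (1-q)^(1-alpha) = 0.9^4 * 0.45^-3 = 7.2.
sum = 0.000601 + 7.2 = 7.200601.
D = (1/3)*log(7.200601) = 0.6581

0.6581


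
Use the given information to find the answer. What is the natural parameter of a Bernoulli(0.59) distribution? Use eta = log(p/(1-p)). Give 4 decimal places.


Natural parameter for Bernoulli: eta = log(p/(1-p)).
p = 0.59, 1-p = 0.41.
p/(1-p) = 1.439024.
eta = log(1.439024) = 0.3640

0.3640


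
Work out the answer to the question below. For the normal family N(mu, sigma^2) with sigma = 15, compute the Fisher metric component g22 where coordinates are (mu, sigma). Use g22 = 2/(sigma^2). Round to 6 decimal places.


For the 2-parameter normal family, the Fisher metric has:
  g11 = 1/sigma^2, g22 = 2/sigma^2.
sigma = 15, sigma^2 = 225.
g22 = 0.008889

0.008889


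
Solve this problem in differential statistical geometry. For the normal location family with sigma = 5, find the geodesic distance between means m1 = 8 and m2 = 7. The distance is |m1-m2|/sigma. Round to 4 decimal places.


On the fixed-variance normal subfamily, geodesic distance = |m1-m2|/sigma.
|8 - 7| = 1.
sigma = 5.
d = 1/5 = 0.2000

0.2000


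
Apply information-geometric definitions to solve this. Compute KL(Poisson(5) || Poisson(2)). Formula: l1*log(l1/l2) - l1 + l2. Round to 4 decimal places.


KL divergence for Poisson:
KL = l1*log(l1/l2) - l1 + l2.
l1 = 5, l2 = 2.
log(5/2) = 0.916291.
l1*log(l1/l2) = 5 * 0.916291 = 4.581454.
KL = 4.581454 - 5 + 2 = 1.5815

1.5815


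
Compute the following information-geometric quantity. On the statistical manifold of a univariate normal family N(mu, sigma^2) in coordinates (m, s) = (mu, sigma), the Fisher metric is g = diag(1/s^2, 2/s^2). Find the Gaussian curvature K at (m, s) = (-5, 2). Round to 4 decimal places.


The metric has the form g = (A dm^2 + B ds^2)/s^2 with A = 1, B = 2.
Substitute u = sqrt(A/B)*m: g = B*(du^2 + ds^2)/s^2, i.e. B times the
Poincare upper half-plane metric, which has constant Gaussian curvature -1.
Scaling a 2D metric by a constant c divides the Gaussian curvature by c,
so K = -1/B = -1/(2) = -0.5000 everywhere (the point (m, s) = (-5, 2) is irrelevant:
the curvature is constant).
The requested Gaussian curvature is K = -0.5000.

-0.5000


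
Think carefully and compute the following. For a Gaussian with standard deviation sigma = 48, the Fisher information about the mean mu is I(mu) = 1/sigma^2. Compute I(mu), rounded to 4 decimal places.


The Fisher information for the mean of a normal distribution is I(mu) = 1/sigma^2.
sigma = 48, so sigma^2 = 2304.
I(mu) = 1/2304 = 0.0004

0.0004


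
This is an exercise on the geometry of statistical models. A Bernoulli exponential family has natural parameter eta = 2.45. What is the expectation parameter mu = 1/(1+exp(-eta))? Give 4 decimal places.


Dual coordinate (expectation parameter) for Bernoulli:
mu = 1/(1+exp(-eta)).
eta = 2.45.
exp(-eta) = exp(-2.45) = 0.086294.
mu = 1/(1+0.086294) = 0.9206

0.9206


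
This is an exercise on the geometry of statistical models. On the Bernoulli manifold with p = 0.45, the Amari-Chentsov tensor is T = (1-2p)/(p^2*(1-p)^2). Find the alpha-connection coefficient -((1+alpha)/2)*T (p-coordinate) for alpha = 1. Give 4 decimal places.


Skewness (Amari-Chentsov) tensor: T = (1-2p)/(p^2*(1-p)^2).
p = 0.45, 1-2p = 0.1, p^2 = 0.2025, (1-p)^2 = 0.3025.
T = 0.1/(0.2025 * 0.3025) = 1.632486.
In the p-coordinate, Gamma^(alpha) = Gamma^(0) - (alpha/2)*T with Gamma^(0) = (1/2)*g'(p) = -T/2,
so Gamma^(alpha) = -((1+alpha)/2)*T.
alpha = 1, -(1+alpha)/2 = -1.0.
Gamma = -1.0 * 1.632486 = -1.6325

-1.6325


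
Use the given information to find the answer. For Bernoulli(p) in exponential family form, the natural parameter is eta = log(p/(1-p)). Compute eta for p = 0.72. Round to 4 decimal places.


Natural parameter for Bernoulli: eta = log(p/(1-p)).
p = 0.72, 1-p = 0.28.
p/(1-p) = 2.571429.
eta = log(2.571429) = 0.9445

0.9445


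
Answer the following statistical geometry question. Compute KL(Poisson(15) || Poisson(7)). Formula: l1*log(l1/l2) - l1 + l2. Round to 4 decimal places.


KL divergence for Poisson:
KL = l1*log(l1/l2) - l1 + l2.
l1 = 15, l2 = 7.
log(15/7) = 0.76214.
l1*log(l1/l2) = 15 * 0.76214 = 11.432101.
KL = 11.432101 - 15 + 7 = 3.4321

3.4321


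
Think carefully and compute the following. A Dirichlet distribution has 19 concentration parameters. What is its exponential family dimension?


Exponential family dimension calculation:
Dirichlet with 19 components has 19 natural parameters.

19


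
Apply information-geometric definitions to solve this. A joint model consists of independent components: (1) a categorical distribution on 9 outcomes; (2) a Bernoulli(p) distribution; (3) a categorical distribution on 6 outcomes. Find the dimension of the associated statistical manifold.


The dimension of a statistical manifold equals the number of free
(independent) real parameters of the model. For a product of independent
blocks the parameter counts add.
- categorical on 9 outcomes (probabilities sum to 1): 9-1 = 8.
- Bernoulli (p): 1.
- categorical on 6 outcomes (probabilities sum to 1): 6-1 = 5.
Total = 8 + 1 + 5 = 14.
Dimension = 14

14


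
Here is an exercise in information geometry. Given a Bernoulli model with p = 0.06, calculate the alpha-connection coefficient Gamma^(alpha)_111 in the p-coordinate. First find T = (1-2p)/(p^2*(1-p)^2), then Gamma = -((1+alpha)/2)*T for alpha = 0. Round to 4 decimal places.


Skewness (Amari-Chentsov) tensor: T = (1-2p)/(p^2*(1-p)^2).
p = 0.06, 1-2p = 0.88, p^2 = 0.0036, (1-p)^2 = 0.8836.
T = 0.88/(0.0036 * 0.8836) = 276.646044.
In the p-coordinate, Gamma^(alpha) = Gamma^(0) - (alpha/2)*T with Gamma^(0) = (1/2)*g'(p) = -T/2,
so Gamma^(alpha) = -((1+alpha)/2)*T.
alpha = 0, -(1+alpha)/2 = -0.5.
Gamma = -0.5 * 276.646044 = -138.3230

-138.3230


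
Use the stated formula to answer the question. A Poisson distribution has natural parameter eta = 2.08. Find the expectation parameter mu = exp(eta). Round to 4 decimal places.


Expectation parameter for Poisson exponential family:
mu = exp(eta).
eta = 2.08.
mu = exp(2.08) = 8.0045

8.0045


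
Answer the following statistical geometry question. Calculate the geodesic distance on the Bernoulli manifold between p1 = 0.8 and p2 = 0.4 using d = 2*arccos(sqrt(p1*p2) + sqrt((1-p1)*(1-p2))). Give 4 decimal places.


Geodesic distance on Bernoulli manifold:
d(p1,p2) = 2*arccos(sqrt(p1*p2) + sqrt((1-p1)*(1-p2))).
sqrt(p1*p2) = sqrt(0.8*0.4) = 0.565685.
sqrt((1-p1)*(1-p2)) = sqrt(0.2*0.6) = 0.34641.
arg = 0.565685 + 0.34641 = 0.912096.
d = 2*arccos(0.912096) = 0.8449

0.8449


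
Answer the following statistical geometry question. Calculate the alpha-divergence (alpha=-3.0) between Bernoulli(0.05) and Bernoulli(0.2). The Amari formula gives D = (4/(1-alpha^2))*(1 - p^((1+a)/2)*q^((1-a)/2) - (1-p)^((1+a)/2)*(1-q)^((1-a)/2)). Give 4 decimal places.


Amari alpha-divergence:
D = (4/(1-alpha^2))*(1 - p^((1+a)/2)*q^((1-a)/2) - (1-p)^((1+a)/2)*(1-q)^((1-a)/2)).
alpha = -3.0, p = 0.05, q = 0.2.
e1 = (1+alpha)/2 = -1.0, e2 = (1-alpha)/2 = 2.0.
t1 = p^e1 * q^e2 = 0.05^-1.0 * 0.2^2.0 = 0.8.
t2 = (1-p)^e1 * (1-q)^e2 = 0.95^-1.0 * 0.8^2.0 = 0.673684.
4/(1-alpha^2) = -0.5.
D = -0.5*(1 - 0.8 - 0.673684) = 0.2368

0.2368


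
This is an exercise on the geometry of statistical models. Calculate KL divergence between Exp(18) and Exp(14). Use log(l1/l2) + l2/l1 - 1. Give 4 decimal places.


KL divergence for exponential family:
KL = log(l1/l2) + l2/l1 - 1.
log(18/14) = 0.251314.
14/18 = 0.777778.
KL = 0.251314 + 0.777778 - 1 = 0.0291

0.0291
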